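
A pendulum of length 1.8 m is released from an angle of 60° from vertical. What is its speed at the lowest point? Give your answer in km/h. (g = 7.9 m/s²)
h = L(1 − cosθ) = 1.8(1 − cos60°) = 0.9 m
v = √(2gh) = √(2·7.9·0.9) = 3.77094 m/s = 13.58 km/h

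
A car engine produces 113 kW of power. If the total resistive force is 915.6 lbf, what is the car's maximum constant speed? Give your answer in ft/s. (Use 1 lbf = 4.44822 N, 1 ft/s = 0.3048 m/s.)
Convert to SI: F = 4072.79 N
P = Fv ⇒ v = P/F = 113000 W/4072.79 N = 27.7451 m/s = 91.03 ft/s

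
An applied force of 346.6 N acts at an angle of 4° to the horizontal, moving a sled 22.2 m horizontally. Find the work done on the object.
W = F·d·cosθ = (346.6)(22.2)cos(4°) = 7676 J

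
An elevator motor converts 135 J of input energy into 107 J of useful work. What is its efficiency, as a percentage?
η = W_out/W_in = 107/135 = 79.26%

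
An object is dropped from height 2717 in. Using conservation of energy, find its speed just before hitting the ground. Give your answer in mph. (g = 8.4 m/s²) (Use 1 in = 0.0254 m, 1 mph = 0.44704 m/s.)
Convert to SI: h = 69.0118 m
mgh = ½mv² ⇒ v = √(2gh) = √(2·8.4·69.0118) = 34.0499 m/s = 76.17 mph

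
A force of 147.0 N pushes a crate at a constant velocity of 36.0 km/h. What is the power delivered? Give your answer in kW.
Convert to SI: F = 147.0 N, v = 10.0 m/s
P = Fv = (147.0)(10.0) = 1470.0 W = 1.47 kW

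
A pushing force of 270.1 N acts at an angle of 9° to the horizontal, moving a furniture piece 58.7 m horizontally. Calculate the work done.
W = F·d·cosθ = (270.1)(58.7)cos(9°) = 15660 J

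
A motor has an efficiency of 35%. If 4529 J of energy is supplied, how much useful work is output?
W_out = η·W_in = 0.35·4529 = 1585.15 J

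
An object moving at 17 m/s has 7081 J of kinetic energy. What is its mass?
m = 2·KE/v² = 2·7081/(17)² = 49.0 kg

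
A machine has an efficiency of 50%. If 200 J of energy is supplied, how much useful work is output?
W_out = η·W_in = 0.5·200 = 100.0 J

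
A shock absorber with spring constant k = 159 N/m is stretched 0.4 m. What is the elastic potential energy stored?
PE = ½kx² = ½(159)(0.4)² = 12.72 J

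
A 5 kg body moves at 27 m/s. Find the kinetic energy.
KE = ½mv² = ½(5)(27)² = 1822.5 J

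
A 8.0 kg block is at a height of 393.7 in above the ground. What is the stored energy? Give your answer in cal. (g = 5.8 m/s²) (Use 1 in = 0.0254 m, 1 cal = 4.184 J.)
Convert to SI: m = 8.0 kg, h = 9.99998 m
PE = mgh = (8.0)(5.8)(9.99998) = 463.999 J = 110.9 cal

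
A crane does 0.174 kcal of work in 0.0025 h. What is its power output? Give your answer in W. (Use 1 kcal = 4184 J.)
Convert to SI: W = 728.016 J, t = 9.0 s
P = W/t = 728.016/9.0 = 80.89 W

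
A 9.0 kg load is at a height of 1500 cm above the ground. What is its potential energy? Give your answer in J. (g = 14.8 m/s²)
Convert to SI: m = 9.0 kg, h = 15.0 m
PE = mgh = (9.0)(14.8)(15.0) = 1998 J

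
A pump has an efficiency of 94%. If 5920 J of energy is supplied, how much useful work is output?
W_out = η·W_in = 0.94·5920 = 5564.8 J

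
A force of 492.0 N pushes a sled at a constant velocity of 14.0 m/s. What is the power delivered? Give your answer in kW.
P = Fv = (492.0)(14.0) = 6888.0 W = 6.888 kW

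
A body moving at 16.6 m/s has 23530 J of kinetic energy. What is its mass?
m = 2·KE/v² = 2·23530/(16.6)² = 170.8 kg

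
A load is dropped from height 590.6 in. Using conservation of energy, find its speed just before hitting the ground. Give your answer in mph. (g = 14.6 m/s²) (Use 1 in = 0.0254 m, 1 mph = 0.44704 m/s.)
Convert to SI: h = 15.0012 m
mgh = ½mv² ⇒ v = √(2gh) = √(2·14.6·15.0012) = 20.9293 m/s = 46.82 mph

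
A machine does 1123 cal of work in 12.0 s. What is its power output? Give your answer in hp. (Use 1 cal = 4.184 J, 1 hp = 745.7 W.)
Convert to SI: W = 4698.63 J, t = 12.0 s
P = W/t = 4698.63/12.0 = 391.553 W = 0.5251 hp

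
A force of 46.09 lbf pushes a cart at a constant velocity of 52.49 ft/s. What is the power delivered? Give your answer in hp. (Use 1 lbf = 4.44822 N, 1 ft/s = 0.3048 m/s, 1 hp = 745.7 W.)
Convert to SI: F = 205.018 N, v = 15.999 m/s
P = Fv = (205.018)(15.999) = 3280.08 W = 4.399 hp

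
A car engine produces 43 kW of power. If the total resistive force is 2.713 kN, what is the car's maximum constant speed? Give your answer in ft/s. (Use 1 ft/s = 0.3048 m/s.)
Convert to SI: F = 2713.0 N
P = Fv ⇒ v = P/F = 43000 W/2713.0 N = 15.8496 m/s = 52.0 ft/s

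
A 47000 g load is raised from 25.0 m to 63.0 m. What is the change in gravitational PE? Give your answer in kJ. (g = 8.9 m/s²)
Convert to SI: m = 47.0 kg, Δh = 38.0 m
ΔPE = mgΔh = (47.0)(8.9)(38.0) = 15895.4 J = 15.9 kJ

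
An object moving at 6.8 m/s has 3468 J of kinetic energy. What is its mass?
m = 2·KE/v² = 2·3468/(6.8)² = 150.0 kg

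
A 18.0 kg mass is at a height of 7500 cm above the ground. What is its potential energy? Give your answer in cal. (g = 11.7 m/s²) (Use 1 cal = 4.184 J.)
Convert to SI: m = 18.0 kg, h = 75.0 m
PE = mgh = (18.0)(11.7)(75.0) = 15795.0 J = 3775 cal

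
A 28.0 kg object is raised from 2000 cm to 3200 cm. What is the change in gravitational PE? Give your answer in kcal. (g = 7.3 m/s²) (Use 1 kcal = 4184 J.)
Convert to SI: m = 28.0 kg, Δh = 12.0 m
ΔPE = mgΔh = (28.0)(7.3)(12.0) = 2452.8 J = 0.5862 kcal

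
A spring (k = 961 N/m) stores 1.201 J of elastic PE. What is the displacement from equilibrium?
x = √(2·PE/k) = √(2·1.201/961) = 0.04999 m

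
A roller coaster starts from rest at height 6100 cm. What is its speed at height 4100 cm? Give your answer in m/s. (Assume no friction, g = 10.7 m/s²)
Convert to SI: h₁−h₂ = 20.0 m
mgh₁ = mgh₂ + ½mv² ⇒ v = √(2g(h₁−h₂)) = √(2·10.7·20.0) = 20.69 m/s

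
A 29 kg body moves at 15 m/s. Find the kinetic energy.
KE = ½mv² = ½(29)(15)² = 3262.5 J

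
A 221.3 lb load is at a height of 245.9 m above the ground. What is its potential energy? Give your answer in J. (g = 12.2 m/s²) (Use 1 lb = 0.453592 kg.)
Convert to SI: m = 100.38 kg, h = 245.9 m
PE = mgh = (100.38)(12.2)(245.9) = 301100 J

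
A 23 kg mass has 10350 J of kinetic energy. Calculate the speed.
v = √(2·KE/m) = √(2·10350/23) = 30.0 m/s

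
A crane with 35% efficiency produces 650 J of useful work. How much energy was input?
W_in = W_out/η = 650/0.35 = 1857 J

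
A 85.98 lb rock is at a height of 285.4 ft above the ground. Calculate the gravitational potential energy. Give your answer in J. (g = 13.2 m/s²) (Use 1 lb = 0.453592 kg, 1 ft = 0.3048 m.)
Convert to SI: m = 38.9998 kg, h = 86.9899 m
PE = mgh = (38.9998)(13.2)(86.9899) = 44780 J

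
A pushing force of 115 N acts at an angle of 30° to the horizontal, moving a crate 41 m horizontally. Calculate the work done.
W = F·d·cosθ = (115)(41)cos(30°) = 4083 J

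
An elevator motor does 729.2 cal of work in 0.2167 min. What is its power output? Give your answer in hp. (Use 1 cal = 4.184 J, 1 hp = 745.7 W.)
Convert to SI: W = 3050.97 J, t = 13.002 s
P = W/t = 3050.97/13.002 = 234.654 W = 0.3147 hp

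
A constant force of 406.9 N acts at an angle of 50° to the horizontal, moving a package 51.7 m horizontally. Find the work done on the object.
W = F·d·cosθ = (406.9)(51.7)cos(50°) = 13520 J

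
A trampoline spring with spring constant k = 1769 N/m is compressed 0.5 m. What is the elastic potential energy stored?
PE = ½kx² = ½(1769)(0.5)² = 221.1 J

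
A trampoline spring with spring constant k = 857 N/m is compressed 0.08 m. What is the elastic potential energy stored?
PE = ½kx² = ½(857)(0.08)² = 2.742 J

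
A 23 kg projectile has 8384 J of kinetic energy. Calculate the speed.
v = √(2·KE/m) = √(2·8384/23) = 27.0 m/s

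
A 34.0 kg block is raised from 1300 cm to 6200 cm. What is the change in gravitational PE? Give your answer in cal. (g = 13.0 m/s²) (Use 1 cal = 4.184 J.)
Convert to SI: m = 34.0 kg, Δh = 49.0 m
ΔPE = mgΔh = (34.0)(13.0)(49.0) = 21658.0 J = 5176 cal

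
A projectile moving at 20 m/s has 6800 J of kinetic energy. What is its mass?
m = 2·KE/v² = 2·6800/(20)² = 34.0 kg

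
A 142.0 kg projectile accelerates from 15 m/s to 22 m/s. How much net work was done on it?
W = ΔKE = ½m(v₂² − v₁²) = ½(142.0)(22² − 15²) = 18389.0 J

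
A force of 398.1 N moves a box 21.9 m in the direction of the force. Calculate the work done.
W = F·d = (398.1)(21.9) = 8718 J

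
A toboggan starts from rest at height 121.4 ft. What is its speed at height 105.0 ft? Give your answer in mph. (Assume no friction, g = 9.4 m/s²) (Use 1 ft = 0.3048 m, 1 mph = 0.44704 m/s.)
Convert to SI: h₁−h₂ = 4.99872 m
mgh₁ = mgh₂ + ½mv² ⇒ v = √(2g(h₁−h₂)) = √(2·9.4·4.99872) = 9.69412 m/s = 21.69 mph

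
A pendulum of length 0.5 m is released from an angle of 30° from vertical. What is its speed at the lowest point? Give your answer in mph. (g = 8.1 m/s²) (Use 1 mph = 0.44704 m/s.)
h = L(1 − cosθ) = 0.5(1 − cos30°) = 0.0669873 m
v = √(2gh) = √(2·8.1·0.0669873) = 1.04173 m/s = 2.33 mph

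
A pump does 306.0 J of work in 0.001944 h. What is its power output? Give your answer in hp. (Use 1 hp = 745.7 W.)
Convert to SI: W = 306.0 J, t = 6.9984 s
P = W/t = 306.0/6.9984 = 43.7243 W = 0.05864 hp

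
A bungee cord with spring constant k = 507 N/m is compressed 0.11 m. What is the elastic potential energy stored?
PE = ½kx² = ½(507)(0.11)² = 3.067 J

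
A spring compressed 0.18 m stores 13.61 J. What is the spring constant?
k = 2·PE/x² = 2·13.61/(0.18)² = 840.1 N/m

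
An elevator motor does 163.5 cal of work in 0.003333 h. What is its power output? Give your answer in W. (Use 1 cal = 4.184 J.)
Convert to SI: W = 684.084 J, t = 11.9988 s
P = W/t = 684.084/11.9988 = 57.01 W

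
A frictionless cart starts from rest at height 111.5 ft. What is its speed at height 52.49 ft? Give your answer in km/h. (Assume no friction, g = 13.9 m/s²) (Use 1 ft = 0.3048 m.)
Convert to SI: h₁−h₂ = 17.9862 m
mgh₁ = mgh₂ + ½mv² ⇒ v = √(2g(h₁−h₂)) = √(2·13.9·17.9862) = 22.3611 m/s = 80.5 km/h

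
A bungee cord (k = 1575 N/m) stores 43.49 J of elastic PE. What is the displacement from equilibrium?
x = √(2·PE/k) = √(2·43.49/1575) = 0.235 m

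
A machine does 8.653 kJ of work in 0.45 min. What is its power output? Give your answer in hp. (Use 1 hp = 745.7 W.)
Convert to SI: W = 8653.0 J, t = 27.0 s
P = W/t = 8653.0/27.0 = 320.481 W = 0.4298 hp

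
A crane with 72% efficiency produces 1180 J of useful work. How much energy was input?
W_in = W_out/η = 1180/0.72 = 1639 J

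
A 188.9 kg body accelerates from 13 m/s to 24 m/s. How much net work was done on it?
W = ΔKE = ½m(v₂² − v₁²) = ½(188.9)(24² − 13²) = 38441.15 J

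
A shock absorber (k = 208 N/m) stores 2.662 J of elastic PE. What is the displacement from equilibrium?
x = √(2·PE/k) = √(2·2.662/208) = 0.16 m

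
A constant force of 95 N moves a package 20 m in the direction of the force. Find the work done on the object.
W = F·d = (95)(20) = 1900 J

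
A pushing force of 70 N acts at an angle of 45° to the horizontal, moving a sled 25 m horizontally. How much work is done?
W = F·d·cosθ = (70)(25)cos(45°) = 1237 J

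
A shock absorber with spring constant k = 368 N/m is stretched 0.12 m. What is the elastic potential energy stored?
PE = ½kx² = ½(368)(0.12)² = 2.65 J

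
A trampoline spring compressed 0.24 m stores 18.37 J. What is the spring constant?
k = 2·PE/x² = 2·18.37/(0.24)² = 637.8 N/m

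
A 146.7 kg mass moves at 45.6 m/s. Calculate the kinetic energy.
KE = ½mv² = ½(146.7)(45.6)² = 152500 J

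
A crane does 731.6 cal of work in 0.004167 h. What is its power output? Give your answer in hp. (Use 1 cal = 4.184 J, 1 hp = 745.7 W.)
Convert to SI: W = 3061.01 J, t = 15.0012 s
P = W/t = 3061.01/15.0012 = 204.051 W = 0.2736 hp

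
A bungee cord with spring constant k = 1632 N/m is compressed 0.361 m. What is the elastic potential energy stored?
PE = ½kx² = ½(1632)(0.361)² = 106.3 J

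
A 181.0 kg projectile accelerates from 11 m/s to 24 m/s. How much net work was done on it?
W = ΔKE = ½m(v₂² − v₁²) = ½(181.0)(24² − 11²) = 41177.5 J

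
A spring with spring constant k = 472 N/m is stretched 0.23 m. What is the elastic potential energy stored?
PE = ½kx² = ½(472)(0.23)² = 12.48 J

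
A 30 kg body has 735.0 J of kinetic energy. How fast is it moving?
v = √(2·KE/m) = √(2·735.0/30) = 7.0 m/s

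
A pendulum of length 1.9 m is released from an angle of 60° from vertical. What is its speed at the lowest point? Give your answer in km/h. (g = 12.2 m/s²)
h = L(1 − cosθ) = 1.9(1 − cos60°) = 0.95 m
v = √(2gh) = √(2·12.2·0.95) = 4.81456 m/s = 17.33 km/h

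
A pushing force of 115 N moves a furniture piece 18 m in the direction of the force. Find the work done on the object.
W = F·d = (115)(18) = 2070 J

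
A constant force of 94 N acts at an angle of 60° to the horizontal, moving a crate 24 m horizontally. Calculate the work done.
W = F·d·cosθ = (94)(24)cos(60°) = 1128 J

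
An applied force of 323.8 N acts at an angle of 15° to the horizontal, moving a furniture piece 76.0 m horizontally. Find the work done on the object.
W = F·d·cosθ = (323.8)(76.0)cos(15°) = 23770 J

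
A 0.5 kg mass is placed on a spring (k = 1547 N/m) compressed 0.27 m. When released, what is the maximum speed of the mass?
½kx² = ½mv² ⇒ v = x√(k/m) = (0.27)√(1547/0.5) = 15.02 m/s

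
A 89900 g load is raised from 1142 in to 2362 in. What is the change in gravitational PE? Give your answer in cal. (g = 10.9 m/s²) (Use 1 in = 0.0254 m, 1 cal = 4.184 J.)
Convert to SI: m = 89.9 kg, Δh = 30.988 m
ΔPE = mgΔh = (89.9)(10.9)(30.988) = 30365.5 J = 7258 cal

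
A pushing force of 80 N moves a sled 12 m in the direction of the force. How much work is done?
W = F·d = (80)(12) = 960.0 J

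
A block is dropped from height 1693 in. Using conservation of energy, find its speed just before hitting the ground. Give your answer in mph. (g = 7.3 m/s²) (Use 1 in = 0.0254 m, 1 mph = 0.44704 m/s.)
Convert to SI: h = 43.0022 m
mgh = ½mv² ⇒ v = √(2gh) = √(2·7.3·43.0022) = 25.0566 m/s = 56.05 mph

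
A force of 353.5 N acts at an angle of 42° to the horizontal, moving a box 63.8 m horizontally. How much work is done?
W = F·d·cosθ = (353.5)(63.8)cos(42°) = 16760 J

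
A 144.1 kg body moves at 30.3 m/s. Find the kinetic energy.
KE = ½mv² = ½(144.1)(30.3)² = 66150 J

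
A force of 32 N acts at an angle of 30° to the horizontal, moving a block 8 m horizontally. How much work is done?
W = F·d·cosθ = (32)(8)cos(30°) = 221.7 J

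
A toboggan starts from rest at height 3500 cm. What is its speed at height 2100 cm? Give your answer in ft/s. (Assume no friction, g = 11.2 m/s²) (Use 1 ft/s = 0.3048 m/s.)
Convert to SI: h₁−h₂ = 14.0 m
mgh₁ = mgh₂ + ½mv² ⇒ v = √(2g(h₁−h₂)) = √(2·11.2·14.0) = 17.7088 m/s = 58.1 ft/s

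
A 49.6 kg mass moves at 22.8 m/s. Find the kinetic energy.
KE = ½mv² = ½(49.6)(22.8)² = 12890 J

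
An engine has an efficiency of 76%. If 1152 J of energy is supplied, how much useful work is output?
W_out = η·W_in = 0.76·1152 = 875.52 J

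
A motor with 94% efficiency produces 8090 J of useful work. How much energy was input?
W_in = W_out/η = 8090/0.94 = 8606 J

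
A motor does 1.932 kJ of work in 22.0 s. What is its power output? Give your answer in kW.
Convert to SI: W = 1932.0 J, t = 22.0 s
P = W/t = 1932.0/22.0 = 87.8182 W = 0.08782 kW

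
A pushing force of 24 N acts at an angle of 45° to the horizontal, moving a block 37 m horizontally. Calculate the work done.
W = F·d·cosθ = (24)(37)cos(45°) = 627.9 J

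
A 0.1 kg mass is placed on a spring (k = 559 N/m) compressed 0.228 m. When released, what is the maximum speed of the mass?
½kx² = ½mv² ⇒ v = x√(k/m) = (0.228)√(559/0.1) = 17.05 m/s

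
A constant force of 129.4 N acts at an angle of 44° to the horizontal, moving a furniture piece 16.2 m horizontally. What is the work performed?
W = F·d·cosθ = (129.4)(16.2)cos(44°) = 1508 J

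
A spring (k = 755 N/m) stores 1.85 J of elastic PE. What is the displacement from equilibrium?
x = √(2·PE/k) = √(2·1.85/755) = 0.07 m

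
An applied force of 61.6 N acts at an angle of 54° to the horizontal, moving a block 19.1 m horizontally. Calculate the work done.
W = F·d·cosθ = (61.6)(19.1)cos(54°) = 691.6 J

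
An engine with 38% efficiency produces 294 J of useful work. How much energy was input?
W_in = W_out/η = 294/0.38 = 773.7 J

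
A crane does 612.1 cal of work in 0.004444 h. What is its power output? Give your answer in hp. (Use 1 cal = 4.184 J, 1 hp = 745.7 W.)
Convert to SI: W = 2561.03 J, t = 15.9984 s
P = W/t = 2561.03/15.9984 = 160.08 W = 0.2147 hp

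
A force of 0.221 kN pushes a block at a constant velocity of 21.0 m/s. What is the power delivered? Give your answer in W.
Convert to SI: F = 221.0 N, v = 21.0 m/s
P = Fv = (221.0)(21.0) = 4641 W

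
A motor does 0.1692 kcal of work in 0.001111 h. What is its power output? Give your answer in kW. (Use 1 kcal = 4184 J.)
Convert to SI: W = 707.933 J, t = 3.9996 s
P = W/t = 707.933/3.9996 = 177.001 W = 0.177 kW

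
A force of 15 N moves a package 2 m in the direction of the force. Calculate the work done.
W = F·d = (15)(2) = 30.0 J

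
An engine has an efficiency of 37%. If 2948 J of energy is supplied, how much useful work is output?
W_out = η·W_in = 0.37·2948 = 1090.76 J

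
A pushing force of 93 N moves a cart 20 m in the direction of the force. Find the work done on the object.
W = F·d = (93)(20) = 1860 J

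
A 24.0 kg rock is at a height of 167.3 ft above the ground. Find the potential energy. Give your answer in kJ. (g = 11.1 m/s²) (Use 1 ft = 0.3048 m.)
Convert to SI: m = 24.0 kg, h = 50.993 m
PE = mgh = (24.0)(11.1)(50.993) = 13584.5 J = 13.58 kJ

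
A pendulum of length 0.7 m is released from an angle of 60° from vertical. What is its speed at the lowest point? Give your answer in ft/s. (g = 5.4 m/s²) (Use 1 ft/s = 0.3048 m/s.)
h = L(1 − cosθ) = 0.7(1 − cos60°) = 0.35 m
v = √(2gh) = √(2·5.4·0.35) = 1.94422 m/s = 6.379 ft/s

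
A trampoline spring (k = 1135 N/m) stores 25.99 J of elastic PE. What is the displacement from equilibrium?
x = √(2·PE/k) = √(2·25.99/1135) = 0.214 m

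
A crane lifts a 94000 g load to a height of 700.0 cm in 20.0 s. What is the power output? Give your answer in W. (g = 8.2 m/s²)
Convert to SI: m = 94.0 kg, h = 7.0 m, t = 20.0 s
P = mgh/t = (94.0)(8.2)(7.0)/20.0 = 269.8 W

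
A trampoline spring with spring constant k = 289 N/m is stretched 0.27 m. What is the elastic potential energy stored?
PE = ½kx² = ½(289)(0.27)² = 10.53 J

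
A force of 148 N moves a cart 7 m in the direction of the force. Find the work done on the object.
W = F·d = (148)(7) = 1036 J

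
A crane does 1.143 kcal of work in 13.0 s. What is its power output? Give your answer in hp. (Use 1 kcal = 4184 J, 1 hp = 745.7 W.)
Convert to SI: W = 4782.31 J, t = 13.0 s
P = W/t = 4782.31/13.0 = 367.87 W = 0.4933 hp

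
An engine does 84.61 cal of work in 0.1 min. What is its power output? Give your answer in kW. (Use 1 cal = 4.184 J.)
Convert to SI: W = 354.008 J, t = 6.0 s
P = W/t = 354.008/6.0 = 59.0014 W = 0.059 kW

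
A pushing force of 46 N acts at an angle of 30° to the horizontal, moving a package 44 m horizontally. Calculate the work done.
W = F·d·cosθ = (46)(44)cos(30°) = 1753 J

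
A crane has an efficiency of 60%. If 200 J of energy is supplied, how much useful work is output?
W_out = η·W_in = 0.6·200 = 120.0 J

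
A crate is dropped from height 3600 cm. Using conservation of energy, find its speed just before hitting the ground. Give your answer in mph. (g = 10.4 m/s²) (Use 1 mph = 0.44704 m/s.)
Convert to SI: h = 36.0 m
mgh = ½mv² ⇒ v = √(2gh) = √(2·10.4·36.0) = 27.3642 m/s = 61.21 mph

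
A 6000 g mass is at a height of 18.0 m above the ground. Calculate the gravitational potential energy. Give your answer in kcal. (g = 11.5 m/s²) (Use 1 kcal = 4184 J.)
Convert to SI: m = 6.0 kg, h = 18.0 m
PE = mgh = (6.0)(11.5)(18.0) = 1242.0 J = 0.2968 kcal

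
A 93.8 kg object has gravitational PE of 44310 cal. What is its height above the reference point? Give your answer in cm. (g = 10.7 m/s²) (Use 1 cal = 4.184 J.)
Convert to SI: m = 93.8 kg, PE = 185393 J
h = PE/(mg) = 185393/(93.8·10.7) = 184.717 m = 18470 cm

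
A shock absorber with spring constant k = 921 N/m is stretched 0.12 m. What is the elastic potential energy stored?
PE = ½kx² = ½(921)(0.12)² = 6.631 J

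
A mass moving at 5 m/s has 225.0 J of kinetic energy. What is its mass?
m = 2·KE/v² = 2·225.0/(5)² = 18.0 kg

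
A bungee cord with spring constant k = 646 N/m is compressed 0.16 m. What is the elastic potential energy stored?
PE = ½kx² = ½(646)(0.16)² = 8.269 J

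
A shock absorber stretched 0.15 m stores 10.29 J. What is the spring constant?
k = 2·PE/x² = 2·10.29/(0.15)² = 914.7 N/m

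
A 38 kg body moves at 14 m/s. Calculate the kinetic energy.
KE = ½mv² = ½(38)(14)² = 3724.0 J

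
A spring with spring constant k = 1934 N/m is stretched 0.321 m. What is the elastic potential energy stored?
PE = ½kx² = ½(1934)(0.321)² = 99.64 J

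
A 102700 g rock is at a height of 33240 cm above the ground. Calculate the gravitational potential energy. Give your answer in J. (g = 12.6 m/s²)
Convert to SI: m = 102.7 kg, h = 332.4 m
PE = mgh = (102.7)(12.6)(332.4) = 430100 J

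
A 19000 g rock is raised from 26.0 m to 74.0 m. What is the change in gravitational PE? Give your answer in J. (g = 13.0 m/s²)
Convert to SI: m = 19.0 kg, Δh = 48.0 m
ΔPE = mgΔh = (19.0)(13.0)(48.0) = 11860 J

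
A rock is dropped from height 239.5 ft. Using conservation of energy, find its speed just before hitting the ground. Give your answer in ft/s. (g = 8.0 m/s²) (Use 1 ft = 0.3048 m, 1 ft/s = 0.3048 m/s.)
Convert to SI: h = 72.9996 m
mgh = ½mv² ⇒ v = √(2gh) = √(2·8.0·72.9996) = 34.1759 m/s = 112.1 ft/s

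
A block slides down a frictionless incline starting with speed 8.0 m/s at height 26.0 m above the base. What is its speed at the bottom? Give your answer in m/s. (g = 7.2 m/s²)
½mv₀² + mgh = ½mv² ⇒ v = √(v₀² + 2gh) = √(8.0² + 2·7.2·26.0) = 20.94 m/s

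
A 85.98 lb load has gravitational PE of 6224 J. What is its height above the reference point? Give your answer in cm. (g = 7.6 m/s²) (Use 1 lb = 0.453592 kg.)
Convert to SI: m = 38.9998 kg, PE = 6224.0 J
h = PE/(mg) = 6224.0/(38.9998·7.6) = 20.9987 m = 2100 cm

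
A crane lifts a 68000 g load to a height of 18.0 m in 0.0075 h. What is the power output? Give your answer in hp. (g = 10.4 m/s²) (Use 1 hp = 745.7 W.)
Convert to SI: m = 68.0 kg, h = 18.0 m, t = 27.0 s
P = mgh/t = (68.0)(10.4)(18.0)/27.0 = 471.467 W = 0.6322 hp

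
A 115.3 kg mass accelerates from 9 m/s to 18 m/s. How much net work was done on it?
W = ΔKE = ½m(v₂² − v₁²) = ½(115.3)(18² − 9²) = 14008.95 J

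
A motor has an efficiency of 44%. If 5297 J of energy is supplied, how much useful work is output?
W_out = η·W_in = 0.44·5297 = 2330.68 J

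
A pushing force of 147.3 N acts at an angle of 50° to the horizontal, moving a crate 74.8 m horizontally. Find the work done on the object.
W = F·d·cosθ = (147.3)(74.8)cos(50°) = 7082 J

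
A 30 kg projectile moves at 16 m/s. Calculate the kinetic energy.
KE = ½mv² = ½(30)(16)² = 3840.0 J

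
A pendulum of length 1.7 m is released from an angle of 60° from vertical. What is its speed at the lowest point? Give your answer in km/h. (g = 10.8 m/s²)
h = L(1 − cosθ) = 1.7(1 − cos60°) = 0.85 m
v = √(2gh) = √(2·10.8·0.85) = 4.28486 m/s = 15.43 km/h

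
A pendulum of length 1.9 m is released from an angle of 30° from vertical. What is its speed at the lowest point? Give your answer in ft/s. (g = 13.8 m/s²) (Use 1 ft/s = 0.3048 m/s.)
h = L(1 − cosθ) = 1.9(1 − cos30°) = 0.254552 m
v = √(2gh) = √(2·13.8·0.254552) = 2.65059 m/s = 8.696 ft/s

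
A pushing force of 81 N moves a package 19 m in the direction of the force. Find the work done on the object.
W = F·d = (81)(19) = 1539 J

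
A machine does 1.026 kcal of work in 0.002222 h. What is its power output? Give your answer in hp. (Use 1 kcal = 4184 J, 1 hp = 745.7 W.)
Convert to SI: W = 4292.78 J, t = 7.9992 s
P = W/t = 4292.78/7.9992 = 536.652 W = 0.7197 hp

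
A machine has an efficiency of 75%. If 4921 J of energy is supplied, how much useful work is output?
W_out = η·W_in = 0.75·4921 = 3690.75 J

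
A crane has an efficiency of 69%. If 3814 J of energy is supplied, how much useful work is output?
W_out = η·W_in = 0.69·3814 = 2631.66 J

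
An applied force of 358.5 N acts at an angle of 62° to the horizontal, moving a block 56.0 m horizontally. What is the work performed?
W = F·d·cosθ = (358.5)(56.0)cos(62°) = 9425 J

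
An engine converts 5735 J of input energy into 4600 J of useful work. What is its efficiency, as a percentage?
η = W_out/W_in = 4600/5735 = 80.21%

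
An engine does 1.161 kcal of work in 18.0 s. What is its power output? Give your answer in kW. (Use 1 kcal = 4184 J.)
Convert to SI: W = 4857.62 J, t = 18.0 s
P = W/t = 4857.62/18.0 = 269.868 W = 0.2699 kW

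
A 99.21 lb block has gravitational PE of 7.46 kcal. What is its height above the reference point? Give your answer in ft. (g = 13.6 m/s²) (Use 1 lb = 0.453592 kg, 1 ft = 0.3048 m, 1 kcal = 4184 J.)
Convert to SI: m = 45.0009 kg, PE = 31212.6 J
h = PE/(mg) = 31212.6/(45.0009·13.6) = 51.0001 m = 167.3 ft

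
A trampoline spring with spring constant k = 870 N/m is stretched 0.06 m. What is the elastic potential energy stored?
PE = ½kx² = ½(870)(0.06)² = 1.566 J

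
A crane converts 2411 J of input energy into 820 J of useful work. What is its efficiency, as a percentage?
η = W_out/W_in = 820/2411 = 34.01%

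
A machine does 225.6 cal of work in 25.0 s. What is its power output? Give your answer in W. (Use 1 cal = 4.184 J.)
Convert to SI: W = 943.91 J, t = 25.0 s
P = W/t = 943.91/25.0 = 37.76 W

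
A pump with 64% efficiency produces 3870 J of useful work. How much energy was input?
W_in = W_out/η = 3870/0.64 = 6047 J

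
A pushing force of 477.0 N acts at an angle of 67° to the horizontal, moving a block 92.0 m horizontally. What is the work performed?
W = F·d·cosθ = (477.0)(92.0)cos(67°) = 17150 J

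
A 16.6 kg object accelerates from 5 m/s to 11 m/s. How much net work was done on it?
W = ΔKE = ½m(v₂² − v₁²) = ½(16.6)(11² − 5²) = 796.8 J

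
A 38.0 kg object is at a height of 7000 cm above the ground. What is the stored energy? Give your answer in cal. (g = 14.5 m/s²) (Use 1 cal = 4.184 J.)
Convert to SI: m = 38.0 kg, h = 70.0 m
PE = mgh = (38.0)(14.5)(70.0) = 38570.0 J = 9218 cal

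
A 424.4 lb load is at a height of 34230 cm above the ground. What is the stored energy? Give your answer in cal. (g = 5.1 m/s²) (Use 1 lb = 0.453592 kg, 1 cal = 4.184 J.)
Convert to SI: m = 192.504 kg, h = 342.3 m
PE = mgh = (192.504)(5.1)(342.3) = 336061 J = 80320 cal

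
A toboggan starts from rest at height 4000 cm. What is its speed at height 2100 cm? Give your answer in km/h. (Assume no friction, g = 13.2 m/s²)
Convert to SI: h₁−h₂ = 19.0 m
mgh₁ = mgh₂ + ½mv² ⇒ v = √(2g(h₁−h₂)) = √(2·13.2·19.0) = 22.3964 m/s = 80.63 km/h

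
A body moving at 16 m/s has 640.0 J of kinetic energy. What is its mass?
m = 2·KE/v² = 2·640.0/(16)² = 5.0 kg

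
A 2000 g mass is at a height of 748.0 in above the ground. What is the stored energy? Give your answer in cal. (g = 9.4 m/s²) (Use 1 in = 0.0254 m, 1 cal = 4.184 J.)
Convert to SI: m = 2.0 kg, h = 18.9992 m
PE = mgh = (2.0)(9.4)(18.9992) = 357.185 J = 85.37 cal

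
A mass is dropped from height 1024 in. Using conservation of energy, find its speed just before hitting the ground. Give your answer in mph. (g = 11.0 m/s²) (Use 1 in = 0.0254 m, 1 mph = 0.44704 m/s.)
Convert to SI: h = 26.0096 m
mgh = ½mv² ⇒ v = √(2gh) = √(2·11.0·26.0096) = 23.9209 m/s = 53.51 mph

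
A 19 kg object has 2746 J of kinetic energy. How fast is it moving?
v = √(2·KE/m) = √(2·2746/19) = 17.0 m/s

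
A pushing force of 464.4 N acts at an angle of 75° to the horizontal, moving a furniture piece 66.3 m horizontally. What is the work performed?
W = F·d·cosθ = (464.4)(66.3)cos(75°) = 7969 J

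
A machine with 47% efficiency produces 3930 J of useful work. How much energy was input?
W_in = W_out/η = 3930/0.47 = 8362 J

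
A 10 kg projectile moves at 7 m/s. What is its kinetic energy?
KE = ½mv² = ½(10)(7)² = 245.0 J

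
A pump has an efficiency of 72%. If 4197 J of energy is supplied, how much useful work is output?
W_out = η·W_in = 0.72·4197 = 3021.84 J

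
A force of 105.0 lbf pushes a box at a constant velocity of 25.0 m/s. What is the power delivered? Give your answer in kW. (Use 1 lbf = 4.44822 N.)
Convert to SI: F = 467.063 N, v = 25.0 m/s
P = Fv = (467.063)(25.0) = 11676.6 W = 11.68 kW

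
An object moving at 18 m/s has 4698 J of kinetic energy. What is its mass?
m = 2·KE/v² = 2·4698/(18)² = 29.0 kg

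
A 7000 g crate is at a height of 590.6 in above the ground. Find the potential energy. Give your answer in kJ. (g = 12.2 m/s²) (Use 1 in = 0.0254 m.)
Convert to SI: m = 7.0 kg, h = 15.0012 m
PE = mgh = (7.0)(12.2)(15.0012) = 1281.11 J = 1.281 kJ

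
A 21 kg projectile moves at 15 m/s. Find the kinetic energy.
KE = ½mv² = ½(21)(15)² = 2362.5 J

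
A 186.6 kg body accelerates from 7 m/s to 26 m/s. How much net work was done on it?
W = ΔKE = ½m(v₂² − v₁²) = ½(186.6)(26² − 7²) = 58499.1 J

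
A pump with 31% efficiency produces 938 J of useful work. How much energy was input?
W_in = W_out/η = 938/0.31 = 3026 J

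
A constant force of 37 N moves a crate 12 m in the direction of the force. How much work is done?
W = F·d = (37)(12) = 444.0 J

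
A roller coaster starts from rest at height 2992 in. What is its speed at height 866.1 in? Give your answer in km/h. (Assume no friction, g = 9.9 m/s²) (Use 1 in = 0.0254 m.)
Convert to SI: h₁−h₂ = 53.9979 m
mgh₁ = mgh₂ + ½mv² ⇒ v = √(2g(h₁−h₂)) = √(2·9.9·53.9979) = 32.698 m/s = 117.7 km/h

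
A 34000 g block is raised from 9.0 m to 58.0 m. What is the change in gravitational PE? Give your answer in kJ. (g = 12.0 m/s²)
Convert to SI: m = 34.0 kg, Δh = 49.0 m
ΔPE = mgΔh = (34.0)(12.0)(49.0) = 19992.0 J = 19.99 kJ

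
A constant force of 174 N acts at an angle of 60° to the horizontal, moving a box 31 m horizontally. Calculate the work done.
W = F·d·cosθ = (174)(31)cos(60°) = 2697 J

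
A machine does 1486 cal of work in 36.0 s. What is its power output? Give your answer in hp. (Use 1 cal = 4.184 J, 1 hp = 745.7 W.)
Convert to SI: W = 6217.42 J, t = 36.0 s
P = W/t = 6217.42/36.0 = 172.706 W = 0.2316 hp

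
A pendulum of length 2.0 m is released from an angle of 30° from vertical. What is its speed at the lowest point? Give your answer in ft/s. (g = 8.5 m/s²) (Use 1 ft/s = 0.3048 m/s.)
h = L(1 − cosθ) = 2.0(1 − cos30°) = 0.267949 m
v = √(2gh) = √(2·8.5·0.267949) = 2.13428 m/s = 7.002 ft/s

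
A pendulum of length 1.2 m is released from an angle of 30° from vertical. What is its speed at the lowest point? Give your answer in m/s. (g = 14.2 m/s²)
h = L(1 − cosθ) = 1.2(1 − cos30°) = 0.16077 m
v = √(2gh) = √(2·14.2·0.16077) = 2.137 m/s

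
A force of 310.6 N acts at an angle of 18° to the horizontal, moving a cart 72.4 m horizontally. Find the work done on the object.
W = F·d·cosθ = (310.6)(72.4)cos(18°) = 21390 J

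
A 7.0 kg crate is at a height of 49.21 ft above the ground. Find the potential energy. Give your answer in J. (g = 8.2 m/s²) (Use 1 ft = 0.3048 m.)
Convert to SI: m = 7.0 kg, h = 14.9992 m
PE = mgh = (7.0)(8.2)(14.9992) = 861.0 J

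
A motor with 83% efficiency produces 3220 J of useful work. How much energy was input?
W_in = W_out/η = 3220/0.83 = 3880 J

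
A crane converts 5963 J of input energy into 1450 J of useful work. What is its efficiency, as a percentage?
η = W_out/W_in = 1450/5963 = 24.32%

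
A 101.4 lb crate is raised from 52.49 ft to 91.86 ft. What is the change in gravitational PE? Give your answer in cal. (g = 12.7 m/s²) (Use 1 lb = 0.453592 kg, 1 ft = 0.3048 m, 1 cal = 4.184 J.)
Convert to SI: m = 45.9942 kg, Δh = 12.0 m
ΔPE = mgΔh = (45.9942)(12.7)(12.0) = 7009.51 J = 1675 cal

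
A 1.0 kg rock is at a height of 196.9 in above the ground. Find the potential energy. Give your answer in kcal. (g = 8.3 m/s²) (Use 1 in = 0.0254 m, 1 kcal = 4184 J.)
Convert to SI: m = 1.0 kg, h = 5.00126 m
PE = mgh = (1.0)(8.3)(5.00126) = 41.5105 J = 0.009921 kcal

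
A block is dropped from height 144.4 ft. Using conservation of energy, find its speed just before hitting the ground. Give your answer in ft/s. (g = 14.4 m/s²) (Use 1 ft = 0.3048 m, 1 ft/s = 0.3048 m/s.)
Convert to SI: h = 44.0131 m
mgh = ½mv² ⇒ v = √(2gh) = √(2·14.4·44.0131) = 35.6031 m/s = 116.8 ft/s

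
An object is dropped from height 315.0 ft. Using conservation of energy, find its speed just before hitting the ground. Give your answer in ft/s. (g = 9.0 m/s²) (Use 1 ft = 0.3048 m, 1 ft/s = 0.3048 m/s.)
Convert to SI: h = 96.012 m
mgh = ½mv² ⇒ v = √(2gh) = √(2·9.0·96.012) = 41.5718 m/s = 136.4 ft/s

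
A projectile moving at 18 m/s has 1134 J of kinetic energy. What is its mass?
m = 2·KE/v² = 2·1134/(18)² = 7.0 kg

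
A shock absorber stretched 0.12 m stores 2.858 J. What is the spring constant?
k = 2·PE/x² = 2·2.858/(0.12)² = 396.9 N/m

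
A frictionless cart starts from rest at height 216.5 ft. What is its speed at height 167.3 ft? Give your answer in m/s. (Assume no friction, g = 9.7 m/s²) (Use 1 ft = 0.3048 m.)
Convert to SI: h₁−h₂ = 14.9962 m
mgh₁ = mgh₂ + ½mv² ⇒ v = √(2g(h₁−h₂)) = √(2·9.7·14.9962) = 17.06 m/s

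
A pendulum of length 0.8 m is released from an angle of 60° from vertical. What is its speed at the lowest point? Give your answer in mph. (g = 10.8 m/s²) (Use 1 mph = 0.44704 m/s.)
h = L(1 − cosθ) = 0.8(1 − cos60°) = 0.4 m
v = √(2gh) = √(2·10.8·0.4) = 2.93939 m/s = 6.575 mph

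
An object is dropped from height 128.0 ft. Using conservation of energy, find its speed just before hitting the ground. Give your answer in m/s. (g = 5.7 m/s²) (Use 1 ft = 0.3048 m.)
Convert to SI: h = 39.0144 m
mgh = ½mv² ⇒ v = √(2gh) = √(2·5.7·39.0144) = 21.09 m/s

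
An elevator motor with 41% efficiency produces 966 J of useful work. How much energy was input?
W_in = W_out/η = 966/0.41 = 2356 J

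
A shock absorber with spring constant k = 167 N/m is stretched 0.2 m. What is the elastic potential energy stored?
PE = ½kx² = ½(167)(0.2)² = 3.34 J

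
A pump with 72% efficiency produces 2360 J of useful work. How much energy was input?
W_in = W_out/η = 2360/0.72 = 3278 J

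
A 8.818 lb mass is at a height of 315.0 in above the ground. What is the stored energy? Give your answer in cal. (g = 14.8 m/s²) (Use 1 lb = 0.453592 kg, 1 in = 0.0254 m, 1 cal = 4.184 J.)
Convert to SI: m = 3.99977 kg, h = 8.001 m
PE = mgh = (3.99977)(14.8)(8.001) = 473.632 J = 113.2 cal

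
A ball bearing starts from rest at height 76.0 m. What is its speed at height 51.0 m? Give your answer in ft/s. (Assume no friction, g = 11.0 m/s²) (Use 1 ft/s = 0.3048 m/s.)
mgh₁ = mgh₂ + ½mv² ⇒ v = √(2g(h₁−h₂)) = √(2·11.0·25.0) = 23.4521 m/s = 76.94 ft/s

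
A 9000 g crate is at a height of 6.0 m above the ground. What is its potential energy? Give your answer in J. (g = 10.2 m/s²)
Convert to SI: m = 9.0 kg, h = 6.0 m
PE = mgh = (9.0)(10.2)(6.0) = 550.8 J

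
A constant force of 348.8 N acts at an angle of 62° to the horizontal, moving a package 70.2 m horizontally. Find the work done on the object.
W = F·d·cosθ = (348.8)(70.2)cos(62°) = 11500 J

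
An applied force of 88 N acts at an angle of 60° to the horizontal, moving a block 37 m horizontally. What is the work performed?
W = F·d·cosθ = (88)(37)cos(60°) = 1628 J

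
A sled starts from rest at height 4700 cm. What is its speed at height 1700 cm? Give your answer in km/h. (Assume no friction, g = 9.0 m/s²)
Convert to SI: h₁−h₂ = 30.0 m
mgh₁ = mgh₂ + ½mv² ⇒ v = √(2g(h₁−h₂)) = √(2·9.0·30.0) = 23.2379 m/s = 83.66 km/h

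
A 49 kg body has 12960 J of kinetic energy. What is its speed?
v = √(2·KE/m) = √(2·12960/49) = 23.0 m/s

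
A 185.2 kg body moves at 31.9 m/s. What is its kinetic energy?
KE = ½mv² = ½(185.2)(31.9)² = 94230 J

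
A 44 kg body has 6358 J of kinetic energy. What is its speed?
v = √(2·KE/m) = √(2·6358/44) = 17.0 m/s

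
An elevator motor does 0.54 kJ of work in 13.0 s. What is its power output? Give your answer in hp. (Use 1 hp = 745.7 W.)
Convert to SI: W = 540.0 J, t = 13.0 s
P = W/t = 540.0/13.0 = 41.5385 W = 0.0557 hp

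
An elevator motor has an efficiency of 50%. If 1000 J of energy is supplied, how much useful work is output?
W_out = η·W_in = 0.5·1000 = 500.0 J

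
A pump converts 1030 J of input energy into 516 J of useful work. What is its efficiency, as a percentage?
η = W_out/W_in = 516/1030 = 50.1%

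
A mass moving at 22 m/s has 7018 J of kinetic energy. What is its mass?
m = 2·KE/v² = 2·7018/(22)² = 29.0 kg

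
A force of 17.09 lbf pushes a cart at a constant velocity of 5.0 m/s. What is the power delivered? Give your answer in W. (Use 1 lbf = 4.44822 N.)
Convert to SI: F = 76.0201 N, v = 5.0 m/s
P = Fv = (76.0201)(5.0) = 380.1 W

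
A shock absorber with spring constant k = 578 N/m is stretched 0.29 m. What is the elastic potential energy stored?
PE = ½kx² = ½(578)(0.29)² = 24.3 J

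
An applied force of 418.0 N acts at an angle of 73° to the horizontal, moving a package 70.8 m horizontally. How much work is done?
W = F·d·cosθ = (418.0)(70.8)cos(73°) = 8653 J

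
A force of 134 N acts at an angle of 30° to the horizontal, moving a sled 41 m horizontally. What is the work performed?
W = F·d·cosθ = (134)(41)cos(30°) = 4758 J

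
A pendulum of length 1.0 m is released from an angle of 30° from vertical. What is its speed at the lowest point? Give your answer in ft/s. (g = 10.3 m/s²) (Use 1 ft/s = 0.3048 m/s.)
h = L(1 − cosθ) = 1.0(1 − cos30°) = 0.133975 m
v = √(2gh) = √(2·10.3·0.133975) = 1.66129 m/s = 5.45 ft/s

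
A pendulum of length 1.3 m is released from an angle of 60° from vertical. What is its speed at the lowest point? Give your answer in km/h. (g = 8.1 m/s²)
h = L(1 − cosθ) = 1.3(1 − cos60°) = 0.65 m
v = √(2gh) = √(2·8.1·0.65) = 3.245 m/s = 11.68 km/h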